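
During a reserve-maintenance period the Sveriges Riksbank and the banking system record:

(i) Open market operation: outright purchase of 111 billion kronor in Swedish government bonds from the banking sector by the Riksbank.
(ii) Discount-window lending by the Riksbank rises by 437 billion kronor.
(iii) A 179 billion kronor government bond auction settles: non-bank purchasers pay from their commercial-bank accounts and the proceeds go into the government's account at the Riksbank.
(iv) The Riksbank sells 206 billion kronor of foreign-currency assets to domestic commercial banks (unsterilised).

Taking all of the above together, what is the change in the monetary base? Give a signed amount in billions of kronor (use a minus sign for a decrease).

+163 billion

OMO purchase (from banks) 111 billion kronor: Riksbank balance sheet expands → +111B.
Discount-window loan 437 billion kronor: Riksbank balance sheet expands → +437B.
Government account inflow 179 billion kronor: reserves shift to a non-base liability → −179B.
FX sale 206 billion kronor: Riksbank balance sheet contracts → −206B.
Net: 111 + 437 − 179 − 206 = +163 billion.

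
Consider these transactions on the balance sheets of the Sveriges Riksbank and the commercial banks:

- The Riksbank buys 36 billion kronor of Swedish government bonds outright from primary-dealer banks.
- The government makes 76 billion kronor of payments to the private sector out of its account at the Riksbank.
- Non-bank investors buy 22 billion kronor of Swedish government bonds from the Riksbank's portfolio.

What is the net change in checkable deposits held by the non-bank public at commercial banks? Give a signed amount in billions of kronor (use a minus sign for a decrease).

+54 billion

Riksbank balance sheet:
  Assets:      Securities +14B
  Liabilities: Bank reserves +90B, Government deposits −76B
Commercial banking system:
  Assets:      Reserves at CB +90B, Securities −36B
  Liabilities: Checkable deposits +54B
So the change in checkable deposits held by the non-bank public at commercial banks is +54 billion.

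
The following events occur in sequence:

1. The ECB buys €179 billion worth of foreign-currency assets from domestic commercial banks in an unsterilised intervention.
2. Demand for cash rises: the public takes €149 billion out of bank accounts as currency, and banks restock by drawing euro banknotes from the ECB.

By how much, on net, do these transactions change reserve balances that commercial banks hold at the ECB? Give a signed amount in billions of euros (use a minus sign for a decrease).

+€30 billion

ECB balance sheet:
  Assets:      Foreign assets +€179B
  Liabilities: Bank reserves +€30B, Currency in circulation +€149B
So the change in reserve balances that commercial banks hold at the ECB is +€30 billion.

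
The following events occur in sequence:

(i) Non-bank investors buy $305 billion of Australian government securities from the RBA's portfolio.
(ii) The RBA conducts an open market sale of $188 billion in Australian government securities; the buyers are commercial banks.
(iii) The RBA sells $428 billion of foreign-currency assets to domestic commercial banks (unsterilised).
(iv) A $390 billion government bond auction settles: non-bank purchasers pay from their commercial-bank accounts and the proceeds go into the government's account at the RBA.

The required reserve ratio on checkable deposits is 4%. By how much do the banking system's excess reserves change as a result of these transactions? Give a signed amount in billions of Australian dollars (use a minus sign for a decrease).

Asset sale (to non-banks) $305 billion: reserves −$305B, deposits −$305B.
OMO sale (to banks) $188 billion: reserves −$188B, deposits 0.
FX sale $428 billion: reserves −$428B, deposits 0.
Government account inflow $390 billion: reserves −$390B, deposits −$390B.
Totals: Δreserves = −$1311B, Δdeposits = −$695B.
Δrequired reserves = 4% × −$695B = −$27.8B.
Δexcess reserves = Δreserves − Δrequired = −$1311B − (−$27.8B) = -$1283.2 billion.

-$1283.2 billion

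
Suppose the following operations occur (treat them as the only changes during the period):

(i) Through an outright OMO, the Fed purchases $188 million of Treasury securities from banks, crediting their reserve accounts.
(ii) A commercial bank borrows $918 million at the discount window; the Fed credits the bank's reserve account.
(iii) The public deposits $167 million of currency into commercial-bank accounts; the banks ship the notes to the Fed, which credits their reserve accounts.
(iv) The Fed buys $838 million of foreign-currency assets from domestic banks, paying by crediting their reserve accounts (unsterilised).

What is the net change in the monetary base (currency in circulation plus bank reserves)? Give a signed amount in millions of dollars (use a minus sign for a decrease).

OMO purchase (from banks) $188 million: Fed balance sheet expands → +$188M.
Discount-window loan $918 million: Fed balance sheet expands → +$918M.
Currency deposit $167 million: just a shift between currency and reserves — both are base money → 0.
FX purchase $838 million: Fed balance sheet expands → +$838M.
Net: 188 + 918 + 0 + 838 = +$1944 million.

+$1944 million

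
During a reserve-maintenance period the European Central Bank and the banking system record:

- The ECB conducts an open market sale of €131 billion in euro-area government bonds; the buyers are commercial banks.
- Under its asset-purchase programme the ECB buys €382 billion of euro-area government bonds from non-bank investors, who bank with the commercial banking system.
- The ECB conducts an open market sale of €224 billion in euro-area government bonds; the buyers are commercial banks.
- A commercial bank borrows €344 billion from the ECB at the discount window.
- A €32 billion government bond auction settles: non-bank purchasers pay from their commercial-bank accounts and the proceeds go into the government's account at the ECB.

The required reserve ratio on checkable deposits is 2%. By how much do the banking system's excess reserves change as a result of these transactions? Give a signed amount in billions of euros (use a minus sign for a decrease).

OMO sale (to banks) €131 billion: reserves −€131B, deposits 0.
Asset purchase (from non-banks) €382 billion: reserves +€382B, deposits +€382B.
OMO sale (to banks) €224 billion: reserves −€224B, deposits 0.
Discount-window loan €344 billion: reserves +€344B, deposits 0.
Government account inflow €32 billion: reserves −€32B, deposits −€32B.
Totals: Δreserves = +€339B, Δdeposits = +€350B.
Δrequired reserves = 2% × +€350B = +€7B.
Δexcess reserves = Δreserves − Δrequired = +€339B − (+€7B) = +€332 billion.

+€332 billion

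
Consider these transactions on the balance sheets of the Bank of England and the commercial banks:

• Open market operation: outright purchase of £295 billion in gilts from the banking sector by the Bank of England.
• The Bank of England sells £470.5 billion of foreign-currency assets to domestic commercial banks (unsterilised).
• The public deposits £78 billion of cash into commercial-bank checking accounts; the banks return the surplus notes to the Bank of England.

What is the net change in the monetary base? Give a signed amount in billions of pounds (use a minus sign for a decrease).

Bank of England balance sheet:
  Assets:      Securities +£295B, Foreign assets −£470.5B
  Liabilities: Bank reserves −£97.5B, Currency in circulation −£78B
Commercial banking system:
  Assets:      Reserves at CB −£97.5B, Securities −£295B, Foreign assets +£470.5B
  Liabilities: Checkable deposits +£78B
Monetary base = currency + reserves: −£78B + (−£97.5B) = -£175.5 billion.

-£175.5 billion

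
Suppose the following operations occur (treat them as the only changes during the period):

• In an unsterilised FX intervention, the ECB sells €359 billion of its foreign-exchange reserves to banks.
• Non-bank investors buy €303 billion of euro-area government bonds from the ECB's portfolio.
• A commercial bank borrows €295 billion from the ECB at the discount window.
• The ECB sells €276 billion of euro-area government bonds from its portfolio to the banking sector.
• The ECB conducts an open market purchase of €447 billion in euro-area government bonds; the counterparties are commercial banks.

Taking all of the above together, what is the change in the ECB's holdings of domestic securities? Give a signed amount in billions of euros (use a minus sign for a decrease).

FX sale €359 billion: the ECB's securities portfolio is untouched → 0.
Asset sale (to non-banks) €303 billion: securities removed from the ECB's portfolio → −€303B.
Discount-window loan €295 billion: the ECB's securities portfolio is untouched → 0.
OMO sale (to banks) €276 billion: securities removed from the ECB's portfolio → −€276B.
OMO purchase (from banks) €447 billion: securities added to the ECB's portfolio → +€447B.
Net: 0 − 303 + 0 − 276 + 447 = -€132 billion.

-€132 billion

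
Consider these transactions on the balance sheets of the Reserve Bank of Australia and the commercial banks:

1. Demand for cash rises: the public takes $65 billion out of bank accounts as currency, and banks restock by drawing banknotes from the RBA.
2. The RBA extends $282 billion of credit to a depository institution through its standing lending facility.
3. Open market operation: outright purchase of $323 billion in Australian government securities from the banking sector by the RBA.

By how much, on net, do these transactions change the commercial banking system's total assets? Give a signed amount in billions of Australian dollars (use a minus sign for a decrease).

+$217 billion

RBA balance sheet:
  Assets:      Securities +$323B, Loans to banks +$282B
  Liabilities: Bank reserves +$540B, Currency in circulation +$65B
Commercial banking system:
  Assets:      Reserves at CB +$540B, Securities −$323B
  Liabilities: Checkable deposits −$65B, Borrowings from CB +$282B
Change in total bank assets = +$217 billion.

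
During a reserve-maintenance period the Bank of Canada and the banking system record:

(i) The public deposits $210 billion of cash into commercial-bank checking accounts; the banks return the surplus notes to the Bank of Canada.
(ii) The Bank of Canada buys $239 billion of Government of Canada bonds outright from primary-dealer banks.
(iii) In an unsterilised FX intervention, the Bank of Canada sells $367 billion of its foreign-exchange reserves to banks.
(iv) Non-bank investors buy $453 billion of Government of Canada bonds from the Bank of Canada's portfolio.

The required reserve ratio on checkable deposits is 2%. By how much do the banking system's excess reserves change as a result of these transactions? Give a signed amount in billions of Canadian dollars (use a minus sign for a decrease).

-$366.14 billion

Currency deposit $210 billion: reserves +$210B, deposits +$210B.
OMO purchase (from banks) $239 billion: reserves +$239B, deposits 0.
FX sale $367 billion: reserves −$367B, deposits 0.
Asset sale (to non-banks) $453 billion: reserves −$453B, deposits −$453B.
Totals: Δreserves = −$371B, Δdeposits = −$243B.
Δrequired reserves = 2% × −$243B = −$4.86B.
Δexcess reserves = Δreserves − Δrequired = −$371B − (−$4.86B) = -$366.14 billion.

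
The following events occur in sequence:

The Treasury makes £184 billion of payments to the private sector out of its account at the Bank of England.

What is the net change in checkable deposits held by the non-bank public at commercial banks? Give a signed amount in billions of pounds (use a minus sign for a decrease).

+£184 billion

Government spending £184 billion: non-bank counterparties' bank balances rise → +£184B.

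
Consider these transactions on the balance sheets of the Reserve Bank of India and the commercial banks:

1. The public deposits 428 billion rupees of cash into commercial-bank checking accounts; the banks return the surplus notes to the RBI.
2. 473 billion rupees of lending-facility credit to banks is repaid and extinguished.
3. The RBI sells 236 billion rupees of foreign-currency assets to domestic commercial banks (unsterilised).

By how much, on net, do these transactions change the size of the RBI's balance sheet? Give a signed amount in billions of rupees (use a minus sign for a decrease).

-709 billion

Currency deposit 428 billion rupees: only the composition of liabilities changes → 0.
Discount-window repayment 473 billion rupees: an RBI asset is shed → −473B.
FX sale 236 billion rupees: an RBI asset is shed → −236B.
Net: 0 − 473 − 236 = -709 billion.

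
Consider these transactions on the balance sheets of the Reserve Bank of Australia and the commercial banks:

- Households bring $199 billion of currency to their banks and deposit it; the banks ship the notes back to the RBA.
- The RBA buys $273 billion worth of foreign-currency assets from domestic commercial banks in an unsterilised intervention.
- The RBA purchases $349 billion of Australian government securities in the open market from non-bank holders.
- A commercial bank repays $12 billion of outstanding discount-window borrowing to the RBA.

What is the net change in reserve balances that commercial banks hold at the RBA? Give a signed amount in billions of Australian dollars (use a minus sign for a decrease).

RBA balance sheet:
  Assets:      Securities +$349B, Loans to banks −$12B, Foreign assets +$273B
  Liabilities: Bank reserves +$809B, Currency in circulation −$199B
So the change in reserve balances that commercial banks hold at the RBA is +$809 billion.

+$809 billion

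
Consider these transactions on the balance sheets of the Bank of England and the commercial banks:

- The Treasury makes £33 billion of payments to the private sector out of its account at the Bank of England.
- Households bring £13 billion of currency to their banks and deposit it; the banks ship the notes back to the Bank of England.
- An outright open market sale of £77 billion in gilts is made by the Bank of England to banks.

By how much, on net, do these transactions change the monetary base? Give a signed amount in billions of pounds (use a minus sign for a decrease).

-£44 billion

Bank of England balance sheet:
  Assets:      Securities −£77B
  Liabilities: Bank reserves −£31B, Currency in circulation −£13B, Government deposits −£33B
Monetary base = currency + reserves: −£13B + (−£31B) = -£44 billion.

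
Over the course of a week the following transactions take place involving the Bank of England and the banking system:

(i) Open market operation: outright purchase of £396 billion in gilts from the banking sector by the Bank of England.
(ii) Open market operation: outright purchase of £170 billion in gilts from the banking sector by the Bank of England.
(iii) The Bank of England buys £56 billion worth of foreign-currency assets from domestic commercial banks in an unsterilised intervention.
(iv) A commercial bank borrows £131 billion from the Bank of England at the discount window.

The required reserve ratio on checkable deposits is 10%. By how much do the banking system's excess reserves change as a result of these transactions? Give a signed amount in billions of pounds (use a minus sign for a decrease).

+£753 billion

OMO purchase (from banks) £396 billion: reserves +£396B, deposits 0.
OMO purchase (from banks) £170 billion: reserves +£170B, deposits 0.
FX purchase £56 billion: reserves +£56B, deposits 0.
Discount-window loan £131 billion: reserves +£131B, deposits 0.
Totals: Δreserves = +£753B, Δdeposits = 0.
Δrequired reserves = 10% × 0 = 0.
Δexcess reserves = Δreserves − Δrequired = +£753B − (0) = +£753 billion.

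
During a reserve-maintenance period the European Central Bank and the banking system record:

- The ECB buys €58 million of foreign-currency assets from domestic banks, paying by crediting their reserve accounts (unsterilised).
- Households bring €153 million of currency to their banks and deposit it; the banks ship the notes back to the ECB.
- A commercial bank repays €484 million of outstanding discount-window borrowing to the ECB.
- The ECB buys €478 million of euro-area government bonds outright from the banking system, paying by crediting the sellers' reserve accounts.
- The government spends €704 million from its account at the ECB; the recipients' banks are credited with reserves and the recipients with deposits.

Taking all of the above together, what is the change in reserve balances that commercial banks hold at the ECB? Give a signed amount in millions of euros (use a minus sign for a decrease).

+€909 million

FX purchase €58 million: the ECB pays by crediting reserve accounts → +€58M.
Currency deposit €153 million: returned notes are swapped for reserve credit → +€153M.
Discount-window repayment €484 million: repayment is debited from reserves → −€484M.
OMO purchase (from banks) €478 million: the ECB pays by crediting reserve accounts → +€478M.
Government spending €704 million: government payments flow into bank reserve accounts → +€704M.
Net: 58 + 153 − 484 + 478 + 704 = +€909 million.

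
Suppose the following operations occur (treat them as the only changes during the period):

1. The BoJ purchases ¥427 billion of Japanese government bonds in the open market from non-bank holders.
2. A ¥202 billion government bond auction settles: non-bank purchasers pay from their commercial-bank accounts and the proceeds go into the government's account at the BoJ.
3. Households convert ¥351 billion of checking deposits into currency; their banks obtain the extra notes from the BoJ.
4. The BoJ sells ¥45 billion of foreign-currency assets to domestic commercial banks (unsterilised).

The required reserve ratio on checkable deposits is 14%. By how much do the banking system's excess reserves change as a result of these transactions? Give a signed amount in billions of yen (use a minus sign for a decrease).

Asset purchase (from non-banks) ¥427 billion: reserves +¥427B, deposits +¥427B.
Government account inflow ¥202 billion: reserves −¥202B, deposits −¥202B.
Currency withdrawal ¥351 billion: reserves −¥351B, deposits −¥351B.
FX sale ¥45 billion: reserves −¥45B, deposits 0.
Totals: Δreserves = −¥171B, Δdeposits = −¥126B.
Δrequired reserves = 14% × −¥126B = −¥17.64B.
Δexcess reserves = Δreserves − Δrequired = −¥171B − (−¥17.64B) = -¥153.36 billion.

-¥153.36 billion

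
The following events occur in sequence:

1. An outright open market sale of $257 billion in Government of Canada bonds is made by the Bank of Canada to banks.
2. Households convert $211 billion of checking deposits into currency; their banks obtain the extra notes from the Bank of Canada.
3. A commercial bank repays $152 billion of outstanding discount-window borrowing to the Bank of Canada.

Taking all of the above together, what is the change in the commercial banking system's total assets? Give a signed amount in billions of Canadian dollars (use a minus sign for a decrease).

-$363 billion

Bank of Canada balance sheet:
  Assets:      Securities −$257B, Loans to banks −$152B
  Liabilities: Bank reserves −$620B, Currency in circulation +$211B
Commercial banking system:
  Assets:      Reserves at CB −$620B, Securities +$257B
  Liabilities: Checkable deposits −$211B, Borrowings from CB −$152B
Change in total bank assets = -$363 billion.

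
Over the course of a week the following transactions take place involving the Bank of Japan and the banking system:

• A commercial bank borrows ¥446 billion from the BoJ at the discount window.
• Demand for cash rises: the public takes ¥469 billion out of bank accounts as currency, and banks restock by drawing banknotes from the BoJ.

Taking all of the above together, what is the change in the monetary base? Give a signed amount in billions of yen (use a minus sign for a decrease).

BoJ balance sheet:
  Assets:      Loans to banks +¥446B
  Liabilities: Bank reserves −¥23B, Currency in circulation +¥469B
Monetary base = currency + reserves: +¥469B + (−¥23B) = +¥446 billion.

+¥446 billion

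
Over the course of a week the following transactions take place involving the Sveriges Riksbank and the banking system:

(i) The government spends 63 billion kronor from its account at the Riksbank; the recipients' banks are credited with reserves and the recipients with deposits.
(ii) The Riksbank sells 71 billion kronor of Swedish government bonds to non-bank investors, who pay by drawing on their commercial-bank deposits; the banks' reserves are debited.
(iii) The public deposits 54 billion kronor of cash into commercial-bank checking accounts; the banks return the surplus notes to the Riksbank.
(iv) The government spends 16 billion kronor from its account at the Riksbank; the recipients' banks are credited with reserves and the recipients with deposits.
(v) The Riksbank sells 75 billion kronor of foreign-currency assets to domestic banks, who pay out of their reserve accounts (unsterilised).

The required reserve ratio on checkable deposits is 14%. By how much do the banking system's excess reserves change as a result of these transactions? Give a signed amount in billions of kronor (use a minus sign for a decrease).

Government spending 63 billion kronor: reserves +63B, deposits +63B.
Asset sale (to non-banks) 71 billion kronor: reserves −71B, deposits −71B.
Currency deposit 54 billion kronor: reserves +54B, deposits +54B.
Government spending 16 billion kronor: reserves +16B, deposits +16B.
FX sale 75 billion kronor: reserves −75B, deposits 0.
Totals: Δreserves = −13B, Δdeposits = +62B.
Δrequired reserves = 14% × +62B = +8.68B.
Δexcess reserves = Δreserves − Δrequired = −13B − (+8.68B) = -21.68 billion.

-21.68 billion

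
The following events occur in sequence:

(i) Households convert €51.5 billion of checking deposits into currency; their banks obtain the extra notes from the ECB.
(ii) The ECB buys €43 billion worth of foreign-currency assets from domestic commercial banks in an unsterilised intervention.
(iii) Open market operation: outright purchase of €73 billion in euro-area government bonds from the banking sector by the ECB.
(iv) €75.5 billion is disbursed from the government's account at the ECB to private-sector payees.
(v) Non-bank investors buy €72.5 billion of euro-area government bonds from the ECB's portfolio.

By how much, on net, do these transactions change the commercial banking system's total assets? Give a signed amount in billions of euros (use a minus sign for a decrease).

ECB balance sheet:
  Assets:      Securities +€0.5B, Foreign assets +€43B
  Liabilities: Bank reserves +€67.5B, Currency in circulation +€51.5B, Government deposits −€75.5B
Commercial banking system:
  Assets:      Reserves at CB +€67.5B, Securities −€73B, Foreign assets −€43B
  Liabilities: Checkable deposits −€48.5B
Change in total bank assets = -€48.5 billion.

-€48.5 billion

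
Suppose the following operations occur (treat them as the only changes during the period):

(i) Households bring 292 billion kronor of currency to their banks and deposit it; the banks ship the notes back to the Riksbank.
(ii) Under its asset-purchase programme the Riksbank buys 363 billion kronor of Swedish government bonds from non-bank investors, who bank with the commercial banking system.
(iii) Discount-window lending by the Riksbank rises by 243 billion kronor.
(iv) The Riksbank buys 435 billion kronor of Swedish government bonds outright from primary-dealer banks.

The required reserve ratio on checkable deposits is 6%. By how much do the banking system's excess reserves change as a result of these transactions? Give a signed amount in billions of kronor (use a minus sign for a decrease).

Currency deposit 292 billion kronor: reserves +292B, deposits +292B.
Asset purchase (from non-banks) 363 billion kronor: reserves +363B, deposits +363B.
Discount-window loan 243 billion kronor: reserves +243B, deposits 0.
OMO purchase (from banks) 435 billion kronor: reserves +435B, deposits 0.
Totals: Δreserves = +1333B, Δdeposits = +655B.
Δrequired reserves = 6% × +655B = +39.3B.
Δexcess reserves = Δreserves − Δrequired = +1333B − (+39.3B) = +1293.7 billion.

+1293.7 billion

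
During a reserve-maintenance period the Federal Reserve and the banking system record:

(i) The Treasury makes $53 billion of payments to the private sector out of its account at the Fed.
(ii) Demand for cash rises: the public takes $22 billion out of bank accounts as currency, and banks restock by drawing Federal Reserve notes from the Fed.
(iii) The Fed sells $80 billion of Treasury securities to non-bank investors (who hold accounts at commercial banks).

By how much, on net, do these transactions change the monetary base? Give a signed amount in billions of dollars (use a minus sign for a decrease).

Government spending $53 billion: a non-base liability converts back to reserves → +$53B.
Currency withdrawal $22 billion: just a shift between currency and reserves — both are base money → 0.
Asset sale (to non-banks) $80 billion: Fed balance sheet contracts → −$80B.
Net: 53 + 0 − 80 = -$27 billion.

-$27 billion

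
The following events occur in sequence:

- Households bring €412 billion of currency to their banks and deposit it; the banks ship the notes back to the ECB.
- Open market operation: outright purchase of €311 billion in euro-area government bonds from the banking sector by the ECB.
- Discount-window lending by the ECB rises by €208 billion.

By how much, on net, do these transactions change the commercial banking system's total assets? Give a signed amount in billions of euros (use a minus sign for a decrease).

+€620 billion

ECB balance sheet:
  Assets:      Securities +€311B, Loans to banks +€208B
  Liabilities: Bank reserves +€931B, Currency in circulation −€412B
Commercial banking system:
  Assets:      Reserves at CB +€931B, Securities −€311B
  Liabilities: Checkable deposits +€412B, Borrowings from CB +€208B
Change in total bank assets = +€620 billion.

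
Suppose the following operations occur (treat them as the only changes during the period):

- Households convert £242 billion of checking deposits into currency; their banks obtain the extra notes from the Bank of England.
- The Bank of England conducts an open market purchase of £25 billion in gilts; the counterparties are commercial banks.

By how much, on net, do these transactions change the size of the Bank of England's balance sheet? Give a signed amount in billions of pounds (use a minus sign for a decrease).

Currency withdrawal £242 billion: only the composition of liabilities changes → 0.
OMO purchase (from banks) £25 billion: a Bank of England asset is acquired → +£25B.
Net: 0 + 25 = +£25 billion.

+£25 billion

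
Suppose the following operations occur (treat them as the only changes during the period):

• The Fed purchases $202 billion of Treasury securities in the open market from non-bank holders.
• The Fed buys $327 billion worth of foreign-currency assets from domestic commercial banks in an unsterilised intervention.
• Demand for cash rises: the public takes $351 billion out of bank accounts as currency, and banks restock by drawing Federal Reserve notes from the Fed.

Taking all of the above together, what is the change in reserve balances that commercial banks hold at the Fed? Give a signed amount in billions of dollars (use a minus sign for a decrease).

+$178 billion

Asset purchase (from non-banks) $202 billion: the Fed pays by crediting reserve accounts → +$202B.
FX purchase $327 billion: the Fed pays by crediting reserve accounts → +$327B.
Currency withdrawal $351 billion: banks swap reserves for currency → −$351B.
Net: 202 + 327 − 351 = +$178 billion.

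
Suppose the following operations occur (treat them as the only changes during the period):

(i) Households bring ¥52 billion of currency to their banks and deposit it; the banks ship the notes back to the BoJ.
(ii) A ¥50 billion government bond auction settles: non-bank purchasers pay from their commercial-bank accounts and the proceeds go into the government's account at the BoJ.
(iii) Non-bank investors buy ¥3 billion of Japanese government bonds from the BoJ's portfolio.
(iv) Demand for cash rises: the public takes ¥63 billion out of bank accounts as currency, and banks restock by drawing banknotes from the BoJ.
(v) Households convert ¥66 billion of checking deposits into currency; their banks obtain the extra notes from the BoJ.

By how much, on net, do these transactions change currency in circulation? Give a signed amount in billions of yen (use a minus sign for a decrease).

+¥77 billion

BoJ balance sheet:
  Assets:      Securities −¥3B
  Liabilities: Bank reserves −¥130B, Currency in circulation +¥77B, Government deposits +¥50B
So the change in currency in circulation is +¥77 billion.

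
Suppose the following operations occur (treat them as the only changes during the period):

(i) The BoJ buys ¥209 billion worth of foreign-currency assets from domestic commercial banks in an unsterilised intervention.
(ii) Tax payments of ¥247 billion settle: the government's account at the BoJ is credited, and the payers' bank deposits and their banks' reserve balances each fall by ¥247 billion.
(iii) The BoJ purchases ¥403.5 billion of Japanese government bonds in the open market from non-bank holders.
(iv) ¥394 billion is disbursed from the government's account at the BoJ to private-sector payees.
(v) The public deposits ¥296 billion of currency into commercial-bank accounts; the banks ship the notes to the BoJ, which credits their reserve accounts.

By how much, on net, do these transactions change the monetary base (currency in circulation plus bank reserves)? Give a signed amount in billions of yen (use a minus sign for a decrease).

+¥759.5 billion

FX purchase ¥209 billion: BoJ balance sheet expands → +¥209B.
Government account inflow ¥247 billion: reserves shift to a non-base liability → −¥247B.
Asset purchase (from non-banks) ¥403.5 billion: BoJ balance sheet expands → +¥403.5B.
Government spending ¥394 billion: a non-base liability converts back to reserves → +¥394B.
Currency deposit ¥296 billion: just a shift between currency and reserves — both are base money → 0.
Net: 209 − 247 + 403.5 + 394 + 0 = +¥759.5 billion.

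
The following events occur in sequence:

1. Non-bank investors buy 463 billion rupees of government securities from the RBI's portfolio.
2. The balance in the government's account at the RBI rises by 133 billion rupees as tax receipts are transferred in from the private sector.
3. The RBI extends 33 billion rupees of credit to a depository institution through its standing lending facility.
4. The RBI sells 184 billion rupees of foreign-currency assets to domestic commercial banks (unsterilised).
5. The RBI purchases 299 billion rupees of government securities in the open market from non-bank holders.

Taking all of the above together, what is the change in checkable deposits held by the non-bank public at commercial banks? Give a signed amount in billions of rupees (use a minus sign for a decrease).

Asset sale (to non-banks) 463 billion rupees: non-bank counterparties' bank balances fall → −463B.
Government account inflow 133 billion rupees: non-bank counterparties' bank balances fall → −133B.
Discount-window loan 33 billion rupees: the counterparty is a bank, so public deposits are unchanged → 0.
FX sale 184 billion rupees: the counterparty is a bank, so public deposits are unchanged → 0.
Asset purchase (from non-banks) 299 billion rupees: non-bank counterparties' bank balances rise → +299B.
Net: −463 − 133 + 0 + 0 + 299 = -297 billion.

-297 billion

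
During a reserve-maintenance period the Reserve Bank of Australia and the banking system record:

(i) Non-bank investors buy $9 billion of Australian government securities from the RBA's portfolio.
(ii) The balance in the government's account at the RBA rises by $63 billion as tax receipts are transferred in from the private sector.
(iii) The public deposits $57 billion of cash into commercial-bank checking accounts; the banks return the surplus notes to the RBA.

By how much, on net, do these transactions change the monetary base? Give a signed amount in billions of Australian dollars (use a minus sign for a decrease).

-$72 billion

RBA balance sheet:
  Assets:      Securities −$9B
  Liabilities: Bank reserves −$15B, Currency in circulation −$57B, Government deposits +$63B
Monetary base = currency + reserves: −$57B + (−$15B) = -$72 billion.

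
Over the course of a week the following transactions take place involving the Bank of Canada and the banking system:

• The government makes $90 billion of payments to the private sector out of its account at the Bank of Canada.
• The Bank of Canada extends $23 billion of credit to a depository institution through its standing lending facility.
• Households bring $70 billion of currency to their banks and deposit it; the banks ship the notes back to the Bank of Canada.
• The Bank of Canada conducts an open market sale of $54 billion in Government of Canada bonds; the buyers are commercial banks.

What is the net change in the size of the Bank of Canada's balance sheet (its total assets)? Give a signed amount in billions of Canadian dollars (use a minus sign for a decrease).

Government spending $90 billion: only the composition of liabilities changes → 0.
Discount-window loan $23 billion: a Bank of Canada asset is acquired → +$23B.
Currency deposit $70 billion: only the composition of liabilities changes → 0.
OMO sale (to banks) $54 billion: a Bank of Canada asset is shed → −$54B.
Net: 0 + 23 + 0 − 54 = -$31 billion.

-$31 billion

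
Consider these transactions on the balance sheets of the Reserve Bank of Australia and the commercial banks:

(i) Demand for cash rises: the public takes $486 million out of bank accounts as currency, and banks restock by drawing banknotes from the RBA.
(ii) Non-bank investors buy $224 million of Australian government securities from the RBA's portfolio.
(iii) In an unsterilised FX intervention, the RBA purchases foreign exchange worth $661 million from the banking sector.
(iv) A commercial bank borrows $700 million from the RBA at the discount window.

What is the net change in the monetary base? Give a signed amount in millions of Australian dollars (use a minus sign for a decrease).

+$1137 million

Currency withdrawal $486 million: just a shift between currency and reserves — both are base money → 0.
Asset sale (to non-banks) $224 million: RBA balance sheet contracts → −$224M.
FX purchase $661 million: RBA balance sheet expands → +$661M.
Discount-window loan $700 million: RBA balance sheet expands → +$700M.
Net: 0 − 224 + 661 + 700 = +$1137 million.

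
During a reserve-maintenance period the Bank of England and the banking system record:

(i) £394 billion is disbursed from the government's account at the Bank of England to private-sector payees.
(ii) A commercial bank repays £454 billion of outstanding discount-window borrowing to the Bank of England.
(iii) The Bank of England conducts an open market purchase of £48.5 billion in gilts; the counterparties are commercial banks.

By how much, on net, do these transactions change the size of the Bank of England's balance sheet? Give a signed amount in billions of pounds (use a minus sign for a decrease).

-£405.5 billion

Government spending £394 billion: only the composition of liabilities changes → 0.
Discount-window repayment £454 billion: a Bank of England asset is shed → −£454B.
OMO purchase (from banks) £48.5 billion: a Bank of England asset is acquired → +£48.5B.
Net: 0 − 454 + 48.5 = -£405.5 billion.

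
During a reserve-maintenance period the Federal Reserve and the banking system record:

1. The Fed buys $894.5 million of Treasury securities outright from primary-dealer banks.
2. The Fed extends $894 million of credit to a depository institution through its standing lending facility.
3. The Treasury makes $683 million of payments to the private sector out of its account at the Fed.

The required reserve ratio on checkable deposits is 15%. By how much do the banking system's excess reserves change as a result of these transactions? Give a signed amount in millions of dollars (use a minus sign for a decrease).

+$2369.05 million

OMO purchase (from banks) $894.5 million: reserves +$894.5M, deposits 0.
Discount-window loan $894 million: reserves +$894M, deposits 0.
Government spending $683 million: reserves +$683M, deposits +$683M.
Totals: Δreserves = +$2471.5M, Δdeposits = +$683M.
Δrequired reserves = 15% × +$683M = +$102.45M.
Δexcess reserves = Δreserves − Δrequired = +$2471.5M − (+$102.45M) = +$2369.05 million.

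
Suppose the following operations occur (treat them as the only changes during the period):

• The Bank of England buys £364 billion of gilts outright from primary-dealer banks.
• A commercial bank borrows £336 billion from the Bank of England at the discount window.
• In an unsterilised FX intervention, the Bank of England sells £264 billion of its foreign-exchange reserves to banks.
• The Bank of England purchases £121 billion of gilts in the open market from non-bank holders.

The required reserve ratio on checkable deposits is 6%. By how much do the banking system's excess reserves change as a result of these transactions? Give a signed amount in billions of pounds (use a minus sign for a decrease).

+£549.74 billion

OMO purchase (from banks) £364 billion: reserves +£364B, deposits 0.
Discount-window loan £336 billion: reserves +£336B, deposits 0.
FX sale £264 billion: reserves −£264B, deposits 0.
Asset purchase (from non-banks) £121 billion: reserves +£121B, deposits +£121B.
Totals: Δreserves = +£557B, Δdeposits = +£121B.
Δrequired reserves = 6% × +£121B = +£7.26B.
Δexcess reserves = Δreserves − Δrequired = +£557B − (+£7.26B) = +£549.74 billion.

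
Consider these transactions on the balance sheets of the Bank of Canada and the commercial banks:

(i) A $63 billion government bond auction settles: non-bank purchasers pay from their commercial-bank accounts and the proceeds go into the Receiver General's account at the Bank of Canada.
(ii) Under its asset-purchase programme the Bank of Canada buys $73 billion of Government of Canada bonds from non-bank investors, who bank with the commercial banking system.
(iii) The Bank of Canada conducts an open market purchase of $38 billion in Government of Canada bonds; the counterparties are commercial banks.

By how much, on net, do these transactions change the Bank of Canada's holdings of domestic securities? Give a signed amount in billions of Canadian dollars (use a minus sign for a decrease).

Government account inflow $63 billion: the Bank of Canada's securities portfolio is untouched → 0.
Asset purchase (from non-banks) $73 billion: securities added to the Bank of Canada's portfolio → +$73B.
OMO purchase (from banks) $38 billion: securities added to the Bank of Canada's portfolio → +$38B.
Net: 0 + 73 + 38 = +$111 billion.

+$111 billion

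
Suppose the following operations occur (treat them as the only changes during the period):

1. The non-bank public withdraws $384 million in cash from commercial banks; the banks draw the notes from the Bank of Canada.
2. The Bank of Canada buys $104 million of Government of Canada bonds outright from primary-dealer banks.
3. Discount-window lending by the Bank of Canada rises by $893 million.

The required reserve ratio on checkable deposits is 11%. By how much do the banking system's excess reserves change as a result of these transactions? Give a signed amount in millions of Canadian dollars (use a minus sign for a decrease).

+$655.24 million

Currency withdrawal $384 million: reserves −$384M, deposits −$384M.
OMO purchase (from banks) $104 million: reserves +$104M, deposits 0.
Discount-window loan $893 million: reserves +$893M, deposits 0.
Totals: Δreserves = +$613M, Δdeposits = −$384M.
Δrequired reserves = 11% × −$384M = −$42.24M.
Δexcess reserves = Δreserves − Δrequired = +$613M − (−$42.24M) = +$655.24 million.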